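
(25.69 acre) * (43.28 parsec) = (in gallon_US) 1 acre = 4046.8564 m^2, so 25.69 acre = 25.69 * 4046.8564 = 103963.74 m^2. 1 parsec = 3.0856776e+16 m, so 43.28 parsec = 43.28 * 3.0856776e+16 = 1.3354813e+18 m. Combine: 103963.74 m^2 * 1.3354813e+18 m = 1.3884163e+23 m^3. 1 gallon_US = 0.0037854118 m^3, so 1.3884163e+23 m^3 = 1.3884163e+23 / 0.0037854118 = 3.6678078e+25 gallon_US ≈ 3.668e+25 gallon_US (4 s.f.). Final answer: 3.668e+25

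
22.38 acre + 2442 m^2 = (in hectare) 9.301. Check: 1 acre = 4046.8564 m^2, so 22.38 acre = 22.38 * 4046.8564 = 90568.647 m^2. 2442 m^2 is already in m^2. Sum: 90568.647 + 2442 = 93010.647 m^2. 1 hectare = 10000 m^2, so 93010.647 m^2 = 93010.647 / 10000 = 9.3010647 hectare ≈ 9.301 hectare (4 s.f.).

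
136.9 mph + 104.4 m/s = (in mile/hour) 370.4. Check: 1 mph = 0.44704 m/s, so 136.9 mph = 136.9 * 0.44704 = 61.199776 m/s. 104.4 m/s is already in m/s. Sum: 61.199776 + 104.4 = 165.59978 m/s. 1 mile/hour = 0.44704 m/s, so 165.59978 m/s = 165.59978 / 0.44704 = 370.43615 mile/hour ≈ 370.4 mile/hour (4 s.f.).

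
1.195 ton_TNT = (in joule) 1 ton_TNT = 4.184e+09 J, so 1.195 ton_TNT = 1.195 * 4.184e+09 = 4.99988e+09 J. 4.99988e+09 J = 4.99988e+09 joule ≈ 5e+09 joule (4 s.f.). Final answer: 5e+09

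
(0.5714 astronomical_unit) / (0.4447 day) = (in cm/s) 1 astronomical_unit = 1.4959787e+11 m, so 0.5714 astronomical_unit = 0.5714 * 1.4959787e+11 = 8.5480223e+10 m. 1 day = 86400 s, so 0.4447 day = 0.4447 * 86400 = 38422.08 s. Combine: 8.5480223e+10 m / 38422.08 s = 2224768.2 m/s. 1 cm/s = 0.01 m/s, so 2224768.2 m/s = 2224768.2 / 0.01 = 2.2247682e+08 cm/s ≈ 2.225e+08 cm/s (4 s.f.). Final answer: 2.225e+08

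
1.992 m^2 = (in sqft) 1 sqft = 0.09290304 m^2, so 1.992 m^2 = 1.992 / 0.09290304 = 21.44171 sqft ≈ 21.44 sqft (4 s.f.). Final answer: 21.44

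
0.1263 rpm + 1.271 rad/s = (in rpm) 1 rpm = 0.10471976 rad/s, so 0.1263 rpm = 0.1263 * 0.10471976 = 0.013226105 rad/s. 1.271 rad/s is already in rad/s. Sum: 0.013226105 + 1.271 = 1.2842261 rad/s. 1 rpm = 0.10471976 rad/s, so 1.2842261 rad/s = 1.2842261 / 0.10471976 = 12.263456 rpm ≈ 12.26 rpm (4 s.f.). Final answer: 12.26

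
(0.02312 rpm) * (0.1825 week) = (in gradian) 1.701e+04. Check: 1 rpm = 0.10471976 rad/s, so 0.02312 rpm = 0.02312 * 0.10471976 = 0.0024211207 rad/s. 1 week = 604800 s, so 0.1825 week = 0.1825 * 604800 = 110376 s. Combine: 0.0024211207 rad/s * 110376 s = 267.23362 rad. 1 gradian = 0.015707963 rad, so 267.23362 rad = 267.23362 / 0.015707963 = 17012.621 gradian ≈ 1.701e+04 gradian (4 s.f.).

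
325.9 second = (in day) 0.003772. Check: 325.9 second = 325.9 s. 1 day = 86400 s, so 325.9 s = 325.9 / 86400 = 0.0037719907 day ≈ 0.003772 day (4 s.f.).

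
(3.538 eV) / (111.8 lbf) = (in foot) 3.74e-21. Check: 1 eV = 1.6021766e-19 J, so 3.538 eV = 3.538 * 1.6021766e-19 = 5.6685009e-19 J. 1 lbf = 4.4482216 N, so 111.8 lbf = 111.8 * 4.4482216 = 497.31118 N. Combine: 5.6685009e-19 J / 497.31118 N = 1.1398298e-21 m. 1 foot = 0.3048 m, so 1.1398298e-21 m = 1.1398298e-21 / 0.3048 = 3.739599e-21 foot ≈ 3.74e-21 foot (4 s.f.).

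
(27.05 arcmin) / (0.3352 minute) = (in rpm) 0.003736. Check: 1 arcmin = 0.00029088821 rad, so 27.05 arcmin = 27.05 * 0.00029088821 = 0.007868526 rad. 1 minute = 60 s, so 0.3352 minute = 0.3352 * 60 = 20.112 s. Combine: 0.007868526 rad / 20.112 s = 0.00039123538 rad/s. 1 rpm = 0.10471976 rad/s, so 0.00039123538 rad/s = 0.00039123538 / 0.10471976 = 0.0037360227 rpm ≈ 0.003736 rpm (4 s.f.).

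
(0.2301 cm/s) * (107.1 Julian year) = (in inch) 3.062e+08. Check: 1 cm/s = 0.01 m/s, so 0.2301 cm/s = 0.2301 * 0.01 = 0.002301 m/s. 1 Julian year = 31557600 s, so 107.1 Julian year = 107.1 * 31557600 = 3.379819e+09 s. Combine: 0.002301 m/s * 3.379819e+09 s = 7776963.4 m. 1 inch = 0.0254 m, so 7776963.4 m = 7776963.4 / 0.0254 = 3.0617966e+08 inch ≈ 3.062e+08 inch (4 s.f.).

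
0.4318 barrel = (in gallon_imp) 15.1. Check: 1 barrel = 0.15898729 m^3, so 0.4318 barrel = 0.4318 * 0.15898729 = 0.068650714 m^3. 1 gallon_imp = 0.00454609 m^3, so 0.068650714 m^3 = 0.068650714 / 0.00454609 = 15.101046 gallon_imp ≈ 15.1 gallon_imp (4 s.f.).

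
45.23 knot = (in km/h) 83.77. Check: 1 knot = 0.51444444 m/s, so 45.23 knot = 45.23 * 0.51444444 = 23.268322 m/s. 1 km/h = 0.27777778 m/s, so 23.268322 m/s = 23.268322 / 0.27777778 = 83.76596 km/h ≈ 83.77 km/h (4 s.f.).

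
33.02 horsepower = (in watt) 2.462e+04. Check: 1 horsepower = 745.69987 W, so 33.02 horsepower = 33.02 * 745.69987 = 24623.01 W. 24623.01 W = 24623.01 watt ≈ 2.462e+04 watt (4 s.f.).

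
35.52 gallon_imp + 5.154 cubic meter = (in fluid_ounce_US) 1.797e+05. Check: 1 gallon_imp = 0.00454609 m^3, so 35.52 gallon_imp = 35.52 * 0.00454609 = 0.16147712 m^3. 5.154 cubic meter = 5.154 m^3. Sum: 0.16147712 + 5.154 = 5.3154771 m^3. 1 fluid_ounce_US = 2.957353e-05 m^3, so 5.3154771 m^3 = 5.3154771 / 2.957353e-05 = 179737.66 fluid_ounce_US ≈ 1.797e+05 fluid_ounce_US (4 s.f.).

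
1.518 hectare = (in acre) 3.751. Check: 1 hectare = 10000 m^2, so 1.518 hectare = 1.518 * 10000 = 15180 m^2. 1 acre = 4046.8564 m^2, so 15180 m^2 = 15180 / 4046.8564 = 3.7510597 acre ≈ 3.751 acre (4 s.f.).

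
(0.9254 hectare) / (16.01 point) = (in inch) 1 hectare = 10000 m^2, so 0.9254 hectare = 0.9254 * 10000 = 9254 m^2. 1 point = 0.00035277778 m, so 16.01 point = 16.01 * 0.00035277778 = 0.0056479722 m. Combine: 9254 m^2 / 0.0056479722 m = 1638464.1 m. 1 inch = 0.0254 m, so 1638464.1 m = 1638464.1 / 0.0254 = 64506463 inch ≈ 6.451e+07 inch (4 s.f.). Final answer: 6.451e+07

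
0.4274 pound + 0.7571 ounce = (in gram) 1 pound = 0.45359237 kg, so 0.4274 pound = 0.4274 * 0.45359237 = 0.19386538 kg. 1 ounce = 0.028349523 kg, so 0.7571 ounce = 0.7571 * 0.028349523 = 0.021463424 kg. Sum: 0.19386538 + 0.021463424 = 0.2153288 kg. 1 gram = 0.001 kg, so 0.2153288 kg = 0.2153288 / 0.001 = 215.3288 gram ≈ 215.3 gram (4 s.f.). Final answer: 215.3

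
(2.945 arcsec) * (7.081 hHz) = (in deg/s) 1 arcsec = 4.8481368e-06 rad, so 2.945 arcsec = 2.945 * 4.8481368e-06 = 1.4277763e-05 rad. 1 hHz = 100 Hz, so 7.081 hHz = 7.081 * 100 = 708.1 Hz. Combine: 1.4277763e-05 rad * 708.1 Hz = 0.010110084 rad/s. 1 deg/s = 0.017453293 rad/s, so 0.010110084 rad/s = 0.010110084 / 0.017453293 = 0.57926514 deg/s ≈ 0.5793 deg/s (4 s.f.). Final answer: 0.5793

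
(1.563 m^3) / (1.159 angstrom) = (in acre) 1.563 m^3 is already in m^3. 1 angstrom = 1e-10 m, so 1.159 angstrom = 1.159 * 1e-10 = 1.159e-10 m. Combine: 1.563 m^3 / 1.159e-10 m = 1.3485764e+10 m^2. 1 acre = 4046.8564 m^2, so 1.3485764e+10 m^2 = 1.3485764e+10 / 4046.8564 = 3332404.8 acre ≈ 3.332e+06 acre (4 s.f.). Final answer: 3.332e+06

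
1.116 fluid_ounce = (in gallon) 1 fluid_ounce = 2.957353e-05 m^3, so 1.116 fluid_ounce = 1.116 * 2.957353e-05 = 3.3004059e-05 m^3. 1 gallon = 0.0037854118 m^3, so 3.3004059e-05 m^3 = 3.3004059e-05 / 0.0037854118 = 0.00871875 gallon ≈ 0.008719 gallon (4 s.f.). Final answer: 0.008719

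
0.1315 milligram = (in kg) 1.315e-07. Check: 1 milligram = 1e-06 kg, so 0.1315 milligram = 0.1315 * 1e-06 = 1.315e-07 kg. Result: 1.315e-07 kg.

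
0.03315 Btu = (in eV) 1 Btu = 1055.0559 J, so 0.03315 Btu = 0.03315 * 1055.0559 = 34.975102 J. 1 eV = 1.6021766e-19 J, so 34.975102 J = 34.975102 / 1.6021766e-19 = 2.1829741e+20 eV ≈ 2.183e+20 eV (4 s.f.). Final answer: 2.183e+20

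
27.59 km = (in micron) 1 km = 1000 m, so 27.59 km = 27.59 * 1000 = 27590 m. 1 micron = 1e-06 m, so 27590 m = 27590 / 1e-06 = 2.759e+10 micron. Final answer: 2.759e+10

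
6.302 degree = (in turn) 1 degree = 0.017453293 rad, so 6.302 degree = 6.302 * 0.017453293 = 0.10999065 rad. 1 turn = 6.2831853 rad, so 0.10999065 rad = 0.10999065 / 6.2831853 = 0.017505556 turn ≈ 0.01751 turn (4 s.f.). Final answer: 0.01751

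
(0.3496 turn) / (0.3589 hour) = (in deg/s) 0.09741. Check: 1 turn = 6.2831853 rad, so 0.3496 turn = 0.3496 * 6.2831853 = 2.1966016 rad. 1 hour = 3600 s, so 0.3589 hour = 0.3589 * 3600 = 1292.04 s. Combine: 2.1966016 rad / 1292.04 s = 0.0017001034 rad/s. 1 deg/s = 0.017453293 rad/s, so 0.0017001034 rad/s = 0.0017001034 / 0.017453293 = 0.097408749 deg/s ≈ 0.09741 deg/s (4 s.f.).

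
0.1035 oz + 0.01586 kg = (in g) 18.79. Check: 1 oz = 0.028349523 kg, so 0.1035 oz = 0.1035 * 0.028349523 = 0.0029341756 kg. 0.01586 kg is already in kg. Sum: 0.0029341756 + 0.01586 = 0.018794176 kg. 1 g = 0.001 kg, so 0.018794176 kg = 0.018794176 / 0.001 = 18.794176 g ≈ 18.79 g (4 s.f.).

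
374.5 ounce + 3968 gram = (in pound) 1 ounce = 0.028349523 kg, so 374.5 ounce = 374.5 * 0.028349523 = 10.616896 kg. 1 gram = 0.001 kg, so 3968 gram = 3968 * 0.001 = 3.968 kg. Sum: 10.616896 + 3.968 = 14.584896 kg. 1 pound = 0.45359237 kg, so 14.584896 kg = 14.584896 / 0.45359237 = 32.154193 pound ≈ 32.15 pound (4 s.f.). Final answer: 32.15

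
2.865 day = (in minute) 1 day = 86400 s, so 2.865 day = 2.865 * 86400 = 247536 s. 1 minute = 60 s, so 247536 s = 247536 / 60 = 4125.6 minute ≈ 4126 minute (4 s.f.). Final answer: 4126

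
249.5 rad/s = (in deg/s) 1 deg/s = 0.017453293 rad/s, so 249.5 rad/s = 249.5 / 0.017453293 = 14295.297 deg/s ≈ 1.43e+04 deg/s (4 s.f.). Final answer: 1.43e+04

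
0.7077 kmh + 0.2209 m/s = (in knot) 0.8115. Check: 1 kmh = 0.27777778 m/s, so 0.7077 kmh = 0.7077 * 0.27777778 = 0.19658333 m/s. 0.2209 m/s is already in m/s. Sum: 0.19658333 + 0.2209 = 0.41748333 m/s. 1 knot = 0.51444444 m/s, so 0.41748333 m/s = 0.41748333 / 0.51444444 = 0.81152268 knot ≈ 0.8115 knot (4 s.f.).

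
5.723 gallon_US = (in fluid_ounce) 1 gallon_US = 0.0037854118 m^3, so 5.723 gallon_US = 5.723 * 0.0037854118 = 0.021663912 m^3. 1 fluid_ounce = 2.957353e-05 m^3, so 0.021663912 m^3 = 0.021663912 / 2.957353e-05 = 732.544 fluid_ounce ≈ 732.5 fluid_ounce (4 s.f.). Final answer: 732.5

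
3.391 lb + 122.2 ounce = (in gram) 1 lb = 0.45359237 kg, so 3.391 lb = 3.391 * 0.45359237 = 1.5381317 kg. 1 ounce = 0.028349523 kg, so 122.2 ounce = 122.2 * 0.028349523 = 3.4643117 kg. Sum: 1.5381317 + 3.4643117 = 5.0024435 kg. 1 gram = 0.001 kg, so 5.0024435 kg = 5.0024435 / 0.001 = 5002.4435 gram ≈ 5002 gram (4 s.f.). Final answer: 5002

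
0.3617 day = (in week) 0.05167. Check: 1 day = 86400 s, so 0.3617 day = 0.3617 * 86400 = 31250.88 s. 1 week = 604800 s, so 31250.88 s = 31250.88 / 604800 = 0.051671429 week ≈ 0.05167 week (4 s.f.).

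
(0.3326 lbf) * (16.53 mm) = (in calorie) 1 lbf = 4.4482216 N, so 0.3326 lbf = 0.3326 * 4.4482216 = 1.4794785 N. 1 mm = 0.001 m, so 16.53 mm = 16.53 * 0.001 = 0.01653 m. Combine: 1.4794785 N * 0.01653 m = 0.02445578 J. 1 calorie = 4.184 J, so 0.02445578 J = 0.02445578 / 4.184 = 0.0058450716 calorie ≈ 0.005845 calorie (4 s.f.). Final answer: 0.005845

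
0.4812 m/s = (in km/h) 1 km/h = 0.27777778 m/s, so 0.4812 m/s = 0.4812 / 0.27777778 = 1.73232 km/h ≈ 1.732 km/h (4 s.f.). Final answer: 1.732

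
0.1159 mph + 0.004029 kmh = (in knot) 0.1029. Check: 1 mph = 0.44704 m/s, so 0.1159 mph = 0.1159 * 0.44704 = 0.051811936 m/s. 1 kmh = 0.27777778 m/s, so 0.004029 kmh = 0.004029 * 0.27777778 = 0.0011191667 m/s. Sum: 0.051811936 + 0.0011191667 = 0.052931103 m/s. 1 knot = 0.51444444 m/s, so 0.052931103 m/s = 0.052931103 / 0.51444444 = 0.10288983 knot ≈ 0.1029 knot (4 s.f.).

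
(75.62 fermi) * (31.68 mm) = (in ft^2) 1 fermi = 1e-15 m, so 75.62 fermi = 75.62 * 1e-15 = 7.562e-14 m. 1 mm = 0.001 m, so 31.68 mm = 31.68 * 0.001 = 0.03168 m. Combine: 7.562e-14 m * 0.03168 m = 2.3956416e-15 m^2. 1 ft^2 = 0.09290304 m^2, so 2.3956416e-15 m^2 = 2.3956416e-15 / 0.09290304 = 2.5786472e-14 ft^2 ≈ 2.579e-14 ft^2 (4 s.f.). Final answer: 2.579e-14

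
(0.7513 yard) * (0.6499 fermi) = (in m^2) 1 yard = 0.9144 m, so 0.7513 yard = 0.7513 * 0.9144 = 0.68698872 m. 1 fermi = 1e-15 m, so 0.6499 fermi = 0.6499 * 1e-15 = 6.499e-16 m. Combine: 0.68698872 m * 6.499e-16 m = 4.4647397e-16 m^2. Result: 4.4647397e-16 m^2 ≈ 4.465e-16 m^2 (4 s.f.). Final answer: 4.465e-16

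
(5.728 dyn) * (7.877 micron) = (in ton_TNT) 1 dyn = 1e-05 N, so 5.728 dyn = 5.728 * 1e-05 = 5.728e-05 N. 1 micron = 1e-06 m, so 7.877 micron = 7.877 * 1e-06 = 7.877e-06 m. Combine: 5.728e-05 N * 7.877e-06 m = 4.5119456e-10 J. 1 ton_TNT = 4.184e+09 J, so 4.5119456e-10 J = 4.5119456e-10 / 4.184e+09 = 1.0783809e-19 ton_TNT ≈ 1.078e-19 ton_TNT (4 s.f.). Final answer: 1.078e-19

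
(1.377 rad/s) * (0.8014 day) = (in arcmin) 1.377 rad/s is already in rad/s. 1 day = 86400 s, so 0.8014 day = 0.8014 * 86400 = 69240.96 s. Combine: 1.377 rad/s * 69240.96 s = 95344.802 rad. 1 arcmin = 0.00029088821 rad, so 95344.802 rad = 95344.802 / 0.00029088821 = 3.2777128e+08 arcmin ≈ 3.278e+08 arcmin (4 s.f.). Final answer: 3.278e+08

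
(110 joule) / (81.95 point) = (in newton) 110 joule = 110 J. 1 point = 0.00035277778 m, so 81.95 point = 81.95 * 0.00035277778 = 0.028910139 m. Combine: 110 J / 0.028910139 m = 3804.8935 N. 3804.8935 N = 3804.8935 newton ≈ 3805 newton (4 s.f.). Final answer: 3805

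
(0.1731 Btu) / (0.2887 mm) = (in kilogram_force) 1 Btu = 1055.0559 J, so 0.1731 Btu = 0.1731 * 1055.0559 = 182.63017 J. 1 mm = 0.001 m, so 0.2887 mm = 0.2887 * 0.001 = 0.0002887 m. Combine: 182.63017 J / 0.0002887 m = 632594.97 N. 1 kilogram_force = 9.80665 N, so 632594.97 N = 632594.97 / 9.80665 = 64506.735 kilogram_force ≈ 6.451e+04 kilogram_force (4 s.f.). Final answer: 6.451e+04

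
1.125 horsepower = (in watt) 1 horsepower = 745.69987 W, so 1.125 horsepower = 1.125 * 745.69987 = 838.91236 W. 838.91236 W = 838.91236 watt ≈ 838.9 watt (4 s.f.). Final answer: 838.9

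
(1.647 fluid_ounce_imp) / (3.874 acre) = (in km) 1 fluid_ounce_imp = 2.8413063e-05 m^3, so 1.647 fluid_ounce_imp = 1.647 * 2.8413063e-05 = 4.6796314e-05 m^3. 1 acre = 4046.8564 m^2, so 3.874 acre = 3.874 * 4046.8564 = 15677.522 m^2. Combine: 4.6796314e-05 m^3 / 15677.522 m^2 = 2.9849306e-09 m. 1 km = 1000 m, so 2.9849306e-09 m = 2.9849306e-09 / 1000 = 2.9849306e-12 km ≈ 2.985e-12 km (4 s.f.). Final answer: 2.985e-12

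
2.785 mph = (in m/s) 1 mph = 0.44704 m/s, so 2.785 mph = 2.785 * 0.44704 = 1.2450064 m/s. Result: 1.2450064 m/s ≈ 1.245 m/s (4 s.f.). Final answer: 1.245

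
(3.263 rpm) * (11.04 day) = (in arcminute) 1.12e+09. Check: 1 rpm = 0.10471976 rad/s, so 3.263 rpm = 3.263 * 0.10471976 = 0.34170056 rad/s. 1 day = 86400 s, so 11.04 day = 11.04 * 86400 = 953856 s. Combine: 0.34170056 rad/s * 953856 s = 325933.13 rad. 1 arcminute = 0.00029088821 rad, so 325933.13 rad = 325933.13 / 0.00029088821 = 1.1204756e+09 arcminute ≈ 1.12e+09 arcminute (4 s.f.).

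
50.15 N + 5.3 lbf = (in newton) 73.73. Check: 50.15 N is already in N. 1 lbf = 4.4482216 N, so 5.3 lbf = 5.3 * 4.4482216 = 23.575575 N. Sum: 50.15 + 23.575575 = 73.725575 N. 73.725575 N = 73.725575 newton ≈ 73.73 newton (4 s.f.).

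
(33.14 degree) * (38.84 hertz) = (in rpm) 1 degree = 0.017453293 rad, so 33.14 degree = 33.14 * 0.017453293 = 0.57840211 rad. 38.84 hertz = 38.84 Hz. Combine: 0.57840211 rad * 38.84 Hz = 22.465138 rad/s. 1 rpm = 0.10471976 rad/s, so 22.465138 rad/s = 22.465138 / 0.10471976 = 214.52627 rpm ≈ 214.5 rpm (4 s.f.). Final answer: 214.5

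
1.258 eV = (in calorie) 4.817e-20. Check: 1 eV = 1.6021766e-19 J, so 1.258 eV = 1.258 * 1.6021766e-19 = 2.0155382e-19 J. 1 calorie = 4.184 J, so 2.0155382e-19 J = 2.0155382e-19 / 4.184 = 4.8172519e-20 calorie ≈ 4.817e-20 calorie (4 s.f.).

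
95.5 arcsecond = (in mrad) 0.463. Check: 1 arcsecond = 4.8481368e-06 rad, so 95.5 arcsecond = 95.5 * 4.8481368e-06 = 0.00046299707 rad. 1 mrad = 0.001 rad, so 0.00046299707 rad = 0.00046299707 / 0.001 = 0.46299707 mrad ≈ 0.463 mrad (4 s.f.).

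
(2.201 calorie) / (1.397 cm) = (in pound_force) 148.2. Check: 1 calorie = 4.184 J, so 2.201 calorie = 2.201 * 4.184 = 9.208984 J. 1 cm = 0.01 m, so 1.397 cm = 1.397 * 0.01 = 0.01397 m. Combine: 9.208984 J / 0.01397 m = 659.19714 N. 1 pound_force = 4.4482216 N, so 659.19714 N = 659.19714 / 4.4482216 = 148.19341 pound_force ≈ 148.2 pound_force (4 s.f.).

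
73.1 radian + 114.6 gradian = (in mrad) 73.1 radian = 73.1 rad. 1 gradian = 0.015707963 rad, so 114.6 gradian = 114.6 * 0.015707963 = 1.8001326 rad. Sum: 73.1 + 1.8001326 = 74.900133 rad. 1 mrad = 0.001 rad, so 74.900133 rad = 74.900133 / 0.001 = 74900.133 mrad ≈ 7.49e+04 mrad (4 s.f.). Final answer: 7.49e+04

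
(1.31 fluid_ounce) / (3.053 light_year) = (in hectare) 1 fluid_ounce = 2.957353e-05 m^3, so 1.31 fluid_ounce = 1.31 * 2.957353e-05 = 3.8741324e-05 m^3. 1 light_year = 9.4607305e+15 m, so 3.053 light_year = 3.053 * 9.4607305e+15 = 2.888361e+16 m. Combine: 3.8741324e-05 m^3 / 2.888361e+16 m = 1.3412909e-21 m^2. 1 hectare = 10000 m^2, so 1.3412909e-21 m^2 = 1.3412909e-21 / 10000 = 1.3412909e-25 hectare ≈ 1.341e-25 hectare (4 s.f.). Final answer: 1.341e-25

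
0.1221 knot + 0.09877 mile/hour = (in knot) 0.2079. Check: 1 knot = 0.51444444 m/s, so 0.1221 knot = 0.1221 * 0.51444444 = 0.062813667 m/s. 1 mile/hour = 0.44704 m/s, so 0.09877 mile/hour = 0.09877 * 0.44704 = 0.044154141 m/s. Sum: 0.062813667 + 0.044154141 = 0.10696781 m/s. 1 knot = 0.51444444 m/s, so 0.10696781 m/s = 0.10696781 / 0.51444444 = 0.20792878 knot ≈ 0.2079 knot (4 s.f.).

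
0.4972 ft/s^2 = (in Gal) 15.15. Check: 1 ft/s^2 = 0.3048 m/s^2, so 0.4972 ft/s^2 = 0.4972 * 0.3048 = 0.15154656 m/s^2. 1 Gal = 0.01 m/s^2, so 0.15154656 m/s^2 = 0.15154656 / 0.01 = 15.154656 Gal ≈ 15.15 Gal (4 s.f.).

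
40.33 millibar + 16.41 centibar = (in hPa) 1 millibar = 100 Pa, so 40.33 millibar = 40.33 * 100 = 4033 Pa. 1 centibar = 1000 Pa, so 16.41 centibar = 16.41 * 1000 = 16410 Pa. Sum: 4033 + 16410 = 20443 Pa. 1 hPa = 100 Pa, so 20443 Pa = 20443 / 100 = 204.43 hPa ≈ 204.4 hPa (4 s.f.). Final answer: 204.4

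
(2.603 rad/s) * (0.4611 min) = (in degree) 2.603 rad/s is already in rad/s. 1 min = 60 s, so 0.4611 min = 0.4611 * 60 = 27.666 s. Combine: 2.603 rad/s * 27.666 s = 72.014598 rad. 1 degree = 0.017453293 rad, so 72.014598 rad = 72.014598 / 0.017453293 = 4126.1325 degree ≈ 4126 degree (4 s.f.). Final answer: 4126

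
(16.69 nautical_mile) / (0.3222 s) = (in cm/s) 9.593e+06. Check: 1 nautical_mile = 1852 m, so 16.69 nautical_mile = 16.69 * 1852 = 30909.88 m. 0.3222 s is already in s. Combine: 30909.88 m / 0.3222 s = 95933.83 m/s. 1 cm/s = 0.01 m/s, so 95933.83 m/s = 95933.83 / 0.01 = 9593383 cm/s ≈ 9.593e+06 cm/s (4 s.f.).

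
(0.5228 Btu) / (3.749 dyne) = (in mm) 1.471e+10. Check: 1 Btu = 1055.0559 J, so 0.5228 Btu = 0.5228 * 1055.0559 = 551.5832 J. 1 dyne = 1e-05 N, so 3.749 dyne = 3.749 * 1e-05 = 3.749e-05 N. Combine: 551.5832 J / 3.749e-05 N = 14712809 m. 1 mm = 0.001 m, so 14712809 m = 14712809 / 0.001 = 1.4712809e+10 mm ≈ 1.471e+10 mm (4 s.f.).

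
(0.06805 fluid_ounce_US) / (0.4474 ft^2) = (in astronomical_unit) 3.237e-16. Check: 1 fluid_ounce_US = 2.957353e-05 m^3, so 0.06805 fluid_ounce_US = 0.06805 * 2.957353e-05 = 2.0124787e-06 m^3. 1 ft^2 = 0.09290304 m^2, so 0.4474 ft^2 = 0.4474 * 0.09290304 = 0.04156482 m^2. Combine: 2.0124787e-06 m^3 / 0.04156482 m^2 = 4.8417837e-05 m. 1 astronomical_unit = 1.4959787e+11 m, so 4.8417837e-05 m = 4.8417837e-05 / 1.4959787e+11 = 3.2365325e-16 astronomical_unit ≈ 3.237e-16 astronomical_unit (4 s.f.).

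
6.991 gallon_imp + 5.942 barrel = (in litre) 976.5. Check: 1 gallon_imp = 0.00454609 m^3, so 6.991 gallon_imp = 6.991 * 0.00454609 = 0.031781715 m^3. 1 barrel = 0.15898729 m^3, so 5.942 barrel = 5.942 * 0.15898729 = 0.94470251 m^3. Sum: 0.031781715 + 0.94470251 = 0.97648422 m^3. 1 litre = 0.001 m^3, so 0.97648422 m^3 = 0.97648422 / 0.001 = 976.48422 litre ≈ 976.5 litre (4 s.f.).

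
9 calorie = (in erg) 1 calorie = 4.184 J, so 9 calorie = 9 * 4.184 = 37.656 J. 1 erg = 1e-07 J, so 37.656 J = 37.656 / 1e-07 = 3.7656e+08 erg ≈ 3.766e+08 erg (4 s.f.). Final answer: 3.766e+08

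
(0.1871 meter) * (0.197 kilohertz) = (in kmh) 132.7. Check: 0.1871 meter = 0.1871 m. 1 kilohertz = 1000 Hz, so 0.197 kilohertz = 0.197 * 1000 = 197 Hz. Combine: 0.1871 m * 197 Hz = 36.8587 m/s. 1 kmh = 0.27777778 m/s, so 36.8587 m/s = 36.8587 / 0.27777778 = 132.69132 kmh ≈ 132.7 kmh (4 s.f.).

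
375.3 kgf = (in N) 3680. Check: 1 kgf = 9.80665 N, so 375.3 kgf = 375.3 * 9.80665 = 3680.4357 N. Result: 3680.4357 N ≈ 3680 N (4 s.f.).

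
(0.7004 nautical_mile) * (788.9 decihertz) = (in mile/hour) 1 nautical_mile = 1852 m, so 0.7004 nautical_mile = 0.7004 * 1852 = 1297.1408 m. 1 decihertz = 0.1 Hz, so 788.9 decihertz = 788.9 * 0.1 = 78.89 Hz. Combine: 1297.1408 m * 78.89 Hz = 102331.44 m/s. 1 mile/hour = 0.44704 m/s, so 102331.44 m/s = 102331.44 / 0.44704 = 228908.91 mile/hour ≈ 2.289e+05 mile/hour (4 s.f.). Final answer: 2.289e+05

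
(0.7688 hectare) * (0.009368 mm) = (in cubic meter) 1 hectare = 10000 m^2, so 0.7688 hectare = 0.7688 * 10000 = 7688 m^2. 1 mm = 0.001 m, so 0.009368 mm = 0.009368 * 0.001 = 9.368e-06 m. Combine: 7688 m^2 * 9.368e-06 m = 0.072021184 m^3. 0.072021184 m^3 = 0.072021184 cubic meter ≈ 0.07202 cubic meter (4 s.f.). Final answer: 0.07202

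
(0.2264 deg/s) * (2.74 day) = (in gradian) 1 deg/s = 0.017453293 rad/s, so 0.2264 deg/s = 0.2264 * 0.017453293 = 0.0039514254 rad/s. 1 day = 86400 s, so 2.74 day = 2.74 * 86400 = 236736 s. Combine: 0.0039514254 rad/s * 236736 s = 935.44465 rad. 1 gradian = 0.015707963 rad, so 935.44465 rad = 935.44465 / 0.015707963 = 59552.256 gradian ≈ 5.955e+04 gradian (4 s.f.). Final answer: 5.955e+04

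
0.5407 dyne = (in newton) 5.407e-06. Check: 1 dyne = 1e-05 N, so 0.5407 dyne = 0.5407 * 1e-05 = 5.407e-06 N. 5.407e-06 N = 5.407e-06 newton.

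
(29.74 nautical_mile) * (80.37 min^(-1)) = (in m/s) 1 nautical_mile = 1852 m, so 29.74 nautical_mile = 29.74 * 1852 = 55078.48 m. 1 min^(-1) = 0.016666667 Hz, so 80.37 min^(-1) = 80.37 * 0.016666667 = 1.3395 Hz. Combine: 55078.48 m * 1.3395 Hz = 73777.624 m/s. Result: 73777.624 m/s ≈ 7.378e+04 m/s (4 s.f.). Final answer: 7.378e+04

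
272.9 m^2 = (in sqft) 1 sqft = 0.09290304 m^2, so 272.9 m^2 = 272.9 / 0.09290304 = 2937.4712 sqft ≈ 2937 sqft (4 s.f.). Final answer: 2937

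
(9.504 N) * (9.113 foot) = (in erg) 9.504 N is already in N. 1 foot = 0.3048 m, so 9.113 foot = 9.113 * 0.3048 = 2.7776424 m. Combine: 9.504 N * 2.7776424 m = 26.398713 J. 1 erg = 1e-07 J, so 26.398713 J = 26.398713 / 1e-07 = 2.6398713e+08 erg ≈ 2.64e+08 erg (4 s.f.). Final answer: 2.64e+08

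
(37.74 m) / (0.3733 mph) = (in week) 37.74 m is already in m. 1 mph = 0.44704 m/s, so 0.3733 mph = 0.3733 * 0.44704 = 0.16688003 m/s. Combine: 37.74 m / 0.16688003 m/s = 226.15048 s. 1 week = 604800 s, so 226.15048 s = 226.15048 / 604800 = 0.00037392606 week ≈ 0.0003739 week (4 s.f.). Final answer: 0.0003739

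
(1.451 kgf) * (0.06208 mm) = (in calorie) 0.0002111. Check: 1 kgf = 9.80665 N, so 1.451 kgf = 1.451 * 9.80665 = 14.229449 N. 1 mm = 0.001 m, so 0.06208 mm = 0.06208 * 0.001 = 6.208e-05 m. Combine: 14.229449 N * 6.208e-05 m = 0.0008833642 J. 1 calorie = 4.184 J, so 0.0008833642 J = 0.0008833642 / 4.184 = 0.00021112911 calorie ≈ 0.0002111 calorie (4 s.f.).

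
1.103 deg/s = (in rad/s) 1 deg/s = 0.017453293 rad/s, so 1.103 deg/s = 1.103 * 0.017453293 = 0.019250982 rad/s. Result: 0.019250982 rad/s ≈ 0.01925 rad/s (4 s.f.). Final answer: 0.01925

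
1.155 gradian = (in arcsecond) 3742. Check: 1 gradian = 0.015707963 rad, so 1.155 gradian = 1.155 * 0.015707963 = 0.018142698 rad. 1 arcsecond = 4.8481368e-06 rad, so 0.018142698 rad = 0.018142698 / 4.8481368e-06 = 3742.2 arcsecond ≈ 3742 arcsecond (4 s.f.).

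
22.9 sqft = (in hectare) 1 sqft = 0.09290304 m^2, so 22.9 sqft = 22.9 * 0.09290304 = 2.1274796 m^2. 1 hectare = 10000 m^2, so 2.1274796 m^2 = 2.1274796 / 10000 = 0.00021274796 hectare ≈ 0.0002127 hectare (4 s.f.). Final answer: 0.0002127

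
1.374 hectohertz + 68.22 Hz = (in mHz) 1 hectohertz = 100 Hz, so 1.374 hectohertz = 1.374 * 100 = 137.4 Hz. 68.22 Hz is already in Hz. Sum: 137.4 + 68.22 = 205.62 Hz. 1 mHz = 0.001 Hz, so 205.62 Hz = 205.62 / 0.001 = 205620 mHz ≈ 2.056e+05 mHz (4 s.f.). Final answer: 2.056e+05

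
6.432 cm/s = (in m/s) 1 cm/s = 0.01 m/s, so 6.432 cm/s = 6.432 * 0.01 = 0.06432 m/s. Result: 0.06432 m/s. Final answer: 0.06432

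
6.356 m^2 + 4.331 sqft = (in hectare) 0.0006758. Check: 6.356 m^2 is already in m^2. 1 sqft = 0.09290304 m^2, so 4.331 sqft = 4.331 * 0.09290304 = 0.40236307 m^2. Sum: 6.356 + 0.40236307 = 6.7583631 m^2. 1 hectare = 10000 m^2, so 6.7583631 m^2 = 6.7583631 / 10000 = 0.00067583631 hectare ≈ 0.0006758 hectare (4 s.f.).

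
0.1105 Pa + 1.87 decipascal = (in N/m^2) 0.1105 Pa is already in Pa. 1 decipascal = 0.1 Pa, so 1.87 decipascal = 1.87 * 0.1 = 0.187 Pa. Sum: 0.1105 + 0.187 = 0.2975 Pa. 0.2975 Pa = 0.2975 N/m^2. Final answer: 0.2975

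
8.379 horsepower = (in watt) 1 horsepower = 745.69987 W, so 8.379 horsepower = 8.379 * 745.69987 = 6248.2192 W. 6248.2192 W = 6248.2192 watt ≈ 6248 watt (4 s.f.). Final answer: 6248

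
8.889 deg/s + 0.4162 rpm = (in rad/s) 1 deg/s = 0.017453293 rad/s, so 8.889 deg/s = 8.889 * 0.017453293 = 0.15514232 rad/s. 1 rpm = 0.10471976 rad/s, so 0.4162 rpm = 0.4162 * 0.10471976 = 0.043584362 rad/s. Sum: 0.15514232 + 0.043584362 = 0.19872668 rad/s. Result: 0.19872668 rad/s ≈ 0.1987 rad/s (4 s.f.). Final answer: 0.1987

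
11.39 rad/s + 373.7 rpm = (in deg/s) 2895. Check: 11.39 rad/s is already in rad/s. 1 rpm = 0.10471976 rad/s, so 373.7 rpm = 373.7 * 0.10471976 = 39.133772 rad/s. Sum: 11.39 + 39.133772 = 50.523772 rad/s. 1 deg/s = 0.017453293 rad/s, so 50.523772 rad/s = 50.523772 / 0.017453293 = 2894.7989 deg/s ≈ 2895 deg/s (4 s.f.).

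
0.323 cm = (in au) 1 cm = 0.01 m, so 0.323 cm = 0.323 * 0.01 = 0.00323 m. 1 au = 1.4959787e+11 m, so 0.00323 m = 0.00323 / 1.4959787e+11 = 2.1591216e-14 au ≈ 2.159e-14 au (4 s.f.). Final answer: 2.159e-14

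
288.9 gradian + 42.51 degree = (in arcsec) 1.089e+06. Check: 1 gradian = 0.015707963 rad, so 288.9 gradian = 288.9 * 0.015707963 = 4.5380306 rad. 1 degree = 0.017453293 rad, so 42.51 degree = 42.51 * 0.017453293 = 0.74193947 rad. Sum: 4.5380306 + 0.74193947 = 5.2799701 rad. 1 arcsec = 4.8481368e-06 rad, so 5.2799701 rad = 5.2799701 / 4.8481368e-06 = 1089072 arcsec ≈ 1.089e+06 arcsec (4 s.f.).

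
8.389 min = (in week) 1 min = 60 s, so 8.389 min = 8.389 * 60 = 503.34 s. 1 week = 604800 s, so 503.34 s = 503.34 / 604800 = 0.00083224206 week ≈ 0.0008322 week (4 s.f.). Final answer: 0.0008322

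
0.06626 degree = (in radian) 0.001156. Check: 1 degree = 0.017453293 rad, so 0.06626 degree = 0.06626 * 0.017453293 = 0.0011564552 rad. 0.0011564552 rad = 0.0011564552 radian ≈ 0.001156 radian (4 s.f.).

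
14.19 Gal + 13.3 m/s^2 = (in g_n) 1.371. Check: 1 Gal = 0.01 m/s^2, so 14.19 Gal = 14.19 * 0.01 = 0.1419 m/s^2. 13.3 m/s^2 is already in m/s^2. Sum: 0.1419 + 13.3 = 13.4419 m/s^2. 1 g_n = 9.80665 m/s^2, so 13.4419 m/s^2 = 13.4419 / 9.80665 = 1.3706923 g_n ≈ 1.371 g_n (4 s.f.).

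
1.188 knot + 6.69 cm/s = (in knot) 1.318. Check: 1 knot = 0.51444444 m/s, so 1.188 knot = 1.188 * 0.51444444 = 0.61116 m/s. 1 cm/s = 0.01 m/s, so 6.69 cm/s = 6.69 * 0.01 = 0.0669 m/s. Sum: 0.61116 + 0.0669 = 0.67806 m/s. 1 knot = 0.51444444 m/s, so 0.67806 m/s = 0.67806 / 0.51444444 = 1.3180432 knot ≈ 1.318 knot (4 s.f.).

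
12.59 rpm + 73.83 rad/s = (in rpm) 1 rpm = 0.10471976 rad/s, so 12.59 rpm = 12.59 * 0.10471976 = 1.3184217 rad/s. 73.83 rad/s is already in rad/s. Sum: 1.3184217 + 73.83 = 75.148422 rad/s. 1 rpm = 0.10471976 rad/s, so 75.148422 rad/s = 75.148422 / 0.10471976 = 717.61457 rpm ≈ 717.6 rpm (4 s.f.). Final answer: 717.6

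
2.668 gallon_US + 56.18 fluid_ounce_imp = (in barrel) 1 gallon_US = 0.0037854118 m^3, so 2.668 gallon_US = 2.668 * 0.0037854118 = 0.010099479 m^3. 1 fluid_ounce_imp = 2.8413063e-05 m^3, so 56.18 fluid_ounce_imp = 56.18 * 2.8413063e-05 = 0.0015962459 m^3. Sum: 0.010099479 + 0.0015962459 = 0.011695724 m^3. 1 barrel = 0.15898729 m^3, so 0.011695724 m^3 = 0.011695724 / 0.15898729 = 0.073563894 barrel ≈ 0.07356 barrel (4 s.f.). Final answer: 0.07356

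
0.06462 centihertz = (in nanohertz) 1 centihertz = 0.01 Hz, so 0.06462 centihertz = 0.06462 * 0.01 = 0.0006462 Hz. 1 nanohertz = 1e-09 Hz, so 0.0006462 Hz = 0.0006462 / 1e-09 = 646200 nanohertz ≈ 6.462e+05 nanohertz (4 s.f.). Final answer: 6.462e+05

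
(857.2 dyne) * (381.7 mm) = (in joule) 1 dyne = 1e-05 N, so 857.2 dyne = 857.2 * 1e-05 = 0.008572 N. 1 mm = 0.001 m, so 381.7 mm = 381.7 * 0.001 = 0.3817 m. Combine: 0.008572 N * 0.3817 m = 0.0032719324 J. 0.0032719324 J = 0.0032719324 joule ≈ 0.003272 joule (4 s.f.). Final answer: 0.003272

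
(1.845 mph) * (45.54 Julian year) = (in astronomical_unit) 0.007923. Check: 1 mph = 0.44704 m/s, so 1.845 mph = 1.845 * 0.44704 = 0.8247888 m/s. 1 Julian year = 31557600 s, so 45.54 Julian year = 45.54 * 31557600 = 1.4371331e+09 s. Combine: 0.8247888 m/s * 1.4371331e+09 s = 1.1853313e+09 m. 1 astronomical_unit = 1.4959787e+11 m, so 1.1853313e+09 m = 1.1853313e+09 / 1.4959787e+11 = 0.0079234503 astronomical_unit ≈ 0.007923 astronomical_unit (4 s.f.).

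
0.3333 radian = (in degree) 0.3333 radian = 0.3333 rad. 1 degree = 0.017453293 rad, so 0.3333 rad = 0.3333 / 0.017453293 = 19.096683 degree ≈ 19.1 degree (4 s.f.). Final answer: 19.1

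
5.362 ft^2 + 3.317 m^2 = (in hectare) 0.0003815. Check: 1 ft^2 = 0.09290304 m^2, so 5.362 ft^2 = 5.362 * 0.09290304 = 0.4981461 m^2. 3.317 m^2 is already in m^2. Sum: 0.4981461 + 3.317 = 3.8151461 m^2. 1 hectare = 10000 m^2, so 3.8151461 m^2 = 3.8151461 / 10000 = 0.00038151461 hectare ≈ 0.0003815 hectare (4 s.f.).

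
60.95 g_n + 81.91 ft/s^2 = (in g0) 63.5. Check: 1 g_n = 9.80665 m/s^2, so 60.95 g_n = 60.95 * 9.80665 = 597.71532 m/s^2. 1 ft/s^2 = 0.3048 m/s^2, so 81.91 ft/s^2 = 81.91 * 0.3048 = 24.966168 m/s^2. Sum: 597.71532 + 24.966168 = 622.68149 m/s^2. 1 g0 = 9.80665 m/s^2, so 622.68149 m/s^2 = 622.68149 / 9.80665 = 63.495841 g0 ≈ 63.5 g0 (4 s.f.).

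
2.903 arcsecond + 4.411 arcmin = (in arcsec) 267.6. Check: 1 arcsecond = 4.8481368e-06 rad, so 2.903 arcsecond = 2.903 * 4.8481368e-06 = 1.4074141e-05 rad. 1 arcmin = 0.00029088821 rad, so 4.411 arcmin = 4.411 * 0.00029088821 = 0.0012831079 rad. Sum: 1.4074141e-05 + 0.0012831079 = 0.001297182 rad. 1 arcsec = 4.8481368e-06 rad, so 0.001297182 rad = 0.001297182 / 4.8481368e-06 = 267.563 arcsec ≈ 267.6 arcsec (4 s.f.).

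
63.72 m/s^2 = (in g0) 1 g0 = 9.80665 m/s^2, so 63.72 m/s^2 = 63.72 / 9.80665 = 6.4976317 g0 ≈ 6.498 g0 (4 s.f.). Final answer: 6.498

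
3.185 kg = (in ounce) 1 ounce = 0.028349523 kg, so 3.185 kg = 3.185 / 0.028349523 = 112.34757 ounce ≈ 112.3 ounce (4 s.f.). Final answer: 112.3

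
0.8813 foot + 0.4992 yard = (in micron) 7.251e+05. Check: 1 foot = 0.3048 m, so 0.8813 foot = 0.8813 * 0.3048 = 0.26862024 m. 1 yard = 0.9144 m, so 0.4992 yard = 0.4992 * 0.9144 = 0.45646848 m. Sum: 0.26862024 + 0.45646848 = 0.72508872 m. 1 micron = 1e-06 m, so 0.72508872 m = 0.72508872 / 1e-06 = 725088.72 micron ≈ 7.251e+05 micron (4 s.f.).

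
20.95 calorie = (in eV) 5.471e+20. Check: 1 calorie = 4.184 J, so 20.95 calorie = 20.95 * 4.184 = 87.6548 J. 1 eV = 1.6021766e-19 J, so 87.6548 J = 87.6548 / 1.6021766e-19 = 5.4709823e+20 eV ≈ 5.471e+20 eV (4 s.f.).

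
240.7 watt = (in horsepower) 0.3228. Check: 240.7 watt = 240.7 W. 1 horsepower = 745.69987 W, so 240.7 W = 240.7 / 745.69987 = 0.32278402 horsepower ≈ 0.3228 horsepower (4 s.f.).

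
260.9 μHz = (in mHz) 0.2609. Check: 1 μHz = 1e-06 Hz, so 260.9 μHz = 260.9 * 1e-06 = 0.0002609 Hz. 1 mHz = 0.001 Hz, so 0.0002609 Hz = 0.0002609 / 0.001 = 0.2609 mHz.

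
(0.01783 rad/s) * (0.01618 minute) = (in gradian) 0.01783 rad/s is already in rad/s. 1 minute = 60 s, so 0.01618 minute = 0.01618 * 60 = 0.9708 s. Combine: 0.01783 rad/s * 0.9708 s = 0.017309364 rad. 1 gradian = 0.015707963 rad, so 0.017309364 rad = 0.017309364 / 0.015707963 = 1.1019483 gradian ≈ 1.102 gradian (4 s.f.). Final answer: 1.102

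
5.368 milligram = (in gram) 0.005368. Check: 1 milligram = 1e-06 kg, so 5.368 milligram = 5.368 * 1e-06 = 5.368e-06 kg. 1 gram = 0.001 kg, so 5.368e-06 kg = 5.368e-06 / 0.001 = 0.005368 gram.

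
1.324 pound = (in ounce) 21.18. Check: 1 pound = 0.45359237 kg, so 1.324 pound = 1.324 * 0.45359237 = 0.6005563 kg. 1 ounce = 0.028349523 kg, so 0.6005563 kg = 0.6005563 / 0.028349523 = 21.184 ounce ≈ 21.18 ounce (4 s.f.).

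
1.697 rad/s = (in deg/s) 97.23. Check: 1 deg/s = 0.017453293 rad/s, so 1.697 rad/s = 1.697 / 0.017453293 = 97.230938 deg/s ≈ 97.23 deg/s (4 s.f.).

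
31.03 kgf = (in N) 1 kgf = 9.80665 N, so 31.03 kgf = 31.03 * 9.80665 = 304.30035 N. Result: 304.30035 N ≈ 304.3 N (4 s.f.). Final answer: 304.3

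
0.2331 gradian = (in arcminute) 1 gradian = 0.015707963 rad, so 0.2331 gradian = 0.2331 * 0.015707963 = 0.0036615262 rad. 1 arcminute = 0.00029088821 rad, so 0.0036615262 rad = 0.0036615262 / 0.00029088821 = 12.5874 arcminute ≈ 12.59 arcminute (4 s.f.). Final answer: 12.59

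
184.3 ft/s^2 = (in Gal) 1 ft/s^2 = 0.3048 m/s^2, so 184.3 ft/s^2 = 184.3 * 0.3048 = 56.17464 m/s^2. 1 Gal = 0.01 m/s^2, so 56.17464 m/s^2 = 56.17464 / 0.01 = 5617.464 Gal ≈ 5617 Gal (4 s.f.). Final answer: 5617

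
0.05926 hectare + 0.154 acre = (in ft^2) 1 hectare = 10000 m^2, so 0.05926 hectare = 0.05926 * 10000 = 592.6 m^2. 1 acre = 4046.8564 m^2, so 0.154 acre = 0.154 * 4046.8564 = 623.21589 m^2. Sum: 592.6 + 623.21589 = 1215.8159 m^2. 1 ft^2 = 0.09290304 m^2, so 1215.8159 m^2 = 1215.8159 / 0.09290304 = 13086.933 ft^2 ≈ 1.309e+04 ft^2 (4 s.f.). Final answer: 1.309e+04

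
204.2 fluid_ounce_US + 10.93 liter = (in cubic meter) 1 fluid_ounce_US = 2.957353e-05 m^3, so 204.2 fluid_ounce_US = 204.2 * 2.957353e-05 = 0.0060389147 m^3. 1 liter = 0.001 m^3, so 10.93 liter = 10.93 * 0.001 = 0.01093 m^3. Sum: 0.0060389147 + 0.01093 = 0.016968915 m^3. 0.016968915 m^3 = 0.016968915 cubic meter ≈ 0.01697 cubic meter (4 s.f.). Final answer: 0.01697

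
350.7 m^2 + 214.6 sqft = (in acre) 0.09159. Check: 350.7 m^2 is already in m^2. 1 sqft = 0.09290304 m^2, so 214.6 sqft = 214.6 * 0.09290304 = 19.936992 m^2. Sum: 350.7 + 19.936992 = 370.63699 m^2. 1 acre = 4046.8564 m^2, so 370.63699 m^2 = 370.63699 / 4046.8564 = 0.091586395 acre ≈ 0.09159 acre (4 s.f.).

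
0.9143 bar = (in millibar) 1 bar = 100000 Pa, so 0.9143 bar = 0.9143 * 100000 = 91430 Pa. 1 millibar = 100 Pa, so 91430 Pa = 91430 / 100 = 914.3 millibar. Final answer: 914.3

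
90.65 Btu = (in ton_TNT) 2.286e-05. Check: 1 Btu = 1055.0559 J, so 90.65 Btu = 90.65 * 1055.0559 = 95640.813 J. 1 ton_TNT = 4.184e+09 J, so 95640.813 J = 95640.813 / 4.184e+09 = 2.2858703e-05 ton_TNT ≈ 2.286e-05 ton_TNT (4 s.f.).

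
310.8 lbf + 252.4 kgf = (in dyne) 1 lbf = 4.4482216 N, so 310.8 lbf = 310.8 * 4.4482216 = 1382.5073 N. 1 kgf = 9.80665 N, so 252.4 kgf = 252.4 * 9.80665 = 2475.1985 N. Sum: 1382.5073 + 2475.1985 = 3857.7057 N. 1 dyne = 1e-05 N, so 3857.7057 N = 3857.7057 / 1e-05 = 3.8577057e+08 dyne ≈ 3.858e+08 dyne (4 s.f.). Final answer: 3.858e+08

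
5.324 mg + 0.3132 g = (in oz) 0.01124. Check: 1 mg = 1e-06 kg, so 5.324 mg = 5.324 * 1e-06 = 5.324e-06 kg. 1 g = 0.001 kg, so 0.3132 g = 0.3132 * 0.001 = 0.0003132 kg. Sum: 5.324e-06 + 0.0003132 = 0.000318524 kg. 1 oz = 0.028349523 kg, so 0.000318524 kg = 0.000318524 / 0.028349523 = 0.011235603 oz ≈ 0.01124 oz (4 s.f.).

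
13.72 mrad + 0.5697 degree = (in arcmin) 81.35. Check: 1 mrad = 0.001 rad, so 13.72 mrad = 13.72 * 0.001 = 0.01372 rad. 1 degree = 0.017453293 rad, so 0.5697 degree = 0.5697 * 0.017453293 = 0.0099431407 rad. Sum: 0.01372 + 0.0099431407 = 0.023663141 rad. 1 arcmin = 0.00029088821 rad, so 0.023663141 rad = 0.023663141 / 0.00029088821 = 81.347886 arcmin ≈ 81.35 arcmin (4 s.f.).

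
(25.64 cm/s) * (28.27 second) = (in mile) 1 cm/s = 0.01 m/s, so 25.64 cm/s = 25.64 * 0.01 = 0.2564 m/s. 28.27 second = 28.27 s. Combine: 0.2564 m/s * 28.27 s = 7.248428 m. 1 mile = 1609.344 m, so 7.248428 m = 7.248428 / 1609.344 = 0.0045039643 mile ≈ 0.004504 mile (4 s.f.). Final answer: 0.004504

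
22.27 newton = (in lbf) 5.006. Check: 22.27 newton = 22.27 N. 1 lbf = 4.4482216 N, so 22.27 N = 22.27 / 4.4482216 = 5.0064952 lbf ≈ 5.006 lbf (4 s.f.).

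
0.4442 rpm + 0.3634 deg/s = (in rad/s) 0.05286. Check: 1 rpm = 0.10471976 rad/s, so 0.4442 rpm = 0.4442 * 0.10471976 = 0.046516515 rad/s. 1 deg/s = 0.017453293 rad/s, so 0.3634 deg/s = 0.3634 * 0.017453293 = 0.0063425265 rad/s. Sum: 0.046516515 + 0.0063425265 = 0.052859042 rad/s. Result: 0.052859042 rad/s ≈ 0.05286 rad/s (4 s.f.).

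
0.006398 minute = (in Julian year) 1.216e-08. Check: 1 minute = 60 s, so 0.006398 minute = 0.006398 * 60 = 0.38388 s. 1 Julian year = 31557600 s, so 0.38388 s = 0.38388 / 31557600 = 1.2164423e-08 Julian year ≈ 1.216e-08 Julian year (4 s.f.).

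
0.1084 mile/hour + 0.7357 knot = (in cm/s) 42.69. Check: 1 mile/hour = 0.44704 m/s, so 0.1084 mile/hour = 0.1084 * 0.44704 = 0.048459136 m/s. 1 knot = 0.51444444 m/s, so 0.7357 knot = 0.7357 * 0.51444444 = 0.37847678 m/s. Sum: 0.048459136 + 0.37847678 = 0.42693591 m/s. 1 cm/s = 0.01 m/s, so 0.42693591 m/s = 0.42693591 / 0.01 = 42.693591 cm/s ≈ 42.69 cm/s (4 s.f.).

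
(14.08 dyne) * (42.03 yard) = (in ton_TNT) 1 dyne = 1e-05 N, so 14.08 dyne = 14.08 * 1e-05 = 0.0001408 N. 1 yard = 0.9144 m, so 42.03 yard = 42.03 * 0.9144 = 38.432232 m. Combine: 0.0001408 N * 38.432232 m = 0.0054112583 J. 1 ton_TNT = 4.184e+09 J, so 0.0054112583 J = 0.0054112583 / 4.184e+09 = 1.2933218e-12 ton_TNT ≈ 1.293e-12 ton_TNT (4 s.f.). Final answer: 1.293e-12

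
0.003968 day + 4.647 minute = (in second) 1 day = 86400 s, so 0.003968 day = 0.003968 * 86400 = 342.8352 s. 1 minute = 60 s, so 4.647 minute = 4.647 * 60 = 278.82 s. Sum: 342.8352 + 278.82 = 621.6552 s. 621.6552 s = 621.6552 second ≈ 621.7 second (4 s.f.). Final answer: 621.7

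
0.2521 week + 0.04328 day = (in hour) 1 week = 604800 s, so 0.2521 week = 0.2521 * 604800 = 152470.08 s. 1 day = 86400 s, so 0.04328 day = 0.04328 * 86400 = 3739.392 s. Sum: 152470.08 + 3739.392 = 156209.47 s. 1 hour = 3600 s, so 156209.47 s = 156209.47 / 3600 = 43.39152 hour ≈ 43.39 hour (4 s.f.). Final answer: 43.39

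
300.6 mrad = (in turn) 1 mrad = 0.001 rad, so 300.6 mrad = 300.6 * 0.001 = 0.3006 rad. 1 turn = 6.2831853 rad, so 0.3006 rad = 0.3006 / 6.2831853 = 0.047841976 turn ≈ 0.04784 turn (4 s.f.). Final answer: 0.04784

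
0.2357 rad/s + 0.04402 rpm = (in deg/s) 0.2357 rad/s is already in rad/s. 1 rpm = 0.10471976 rad/s, so 0.04402 rpm = 0.04402 * 0.10471976 = 0.0046097636 rad/s. Sum: 0.2357 + 0.0046097636 = 0.24030976 rad/s. 1 deg/s = 0.017453293 rad/s, so 0.24030976 rad/s = 0.24030976 / 0.017453293 = 13.768735 deg/s ≈ 13.77 deg/s (4 s.f.). Final answer: 13.77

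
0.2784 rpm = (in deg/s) 1.67. Check: 1 rpm = 0.10471976 rad/s, so 0.2784 rpm = 0.2784 * 0.10471976 = 0.02915398 rad/s. 1 deg/s = 0.017453293 rad/s, so 0.02915398 rad/s = 0.02915398 / 0.017453293 = 1.6704 deg/s ≈ 1.67 deg/s (4 s.f.).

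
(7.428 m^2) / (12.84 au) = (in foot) 1.269e-11. Check: 7.428 m^2 is already in m^2. 1 au = 1.4959787e+11 m, so 12.84 au = 12.84 * 1.4959787e+11 = 1.9208367e+12 m. Combine: 7.428 m^2 / 1.9208367e+12 m = 3.8670649e-12 m. 1 foot = 0.3048 m, so 3.8670649e-12 m = 3.8670649e-12 / 0.3048 = 1.2687221e-11 foot ≈ 1.269e-11 foot (4 s.f.).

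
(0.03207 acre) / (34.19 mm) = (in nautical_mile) 1 acre = 4046.8564 m^2, so 0.03207 acre = 0.03207 * 4046.8564 = 129.78269 m^2. 1 mm = 0.001 m, so 34.19 mm = 34.19 * 0.001 = 0.03419 m. Combine: 129.78269 m^2 / 0.03419 m = 3795.9253 m. 1 nautical_mile = 1852 m, so 3795.9253 m = 3795.9253 / 1852 = 2.0496357 nautical_mile ≈ 2.05 nautical_mile (4 s.f.). Final answer: 2.05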